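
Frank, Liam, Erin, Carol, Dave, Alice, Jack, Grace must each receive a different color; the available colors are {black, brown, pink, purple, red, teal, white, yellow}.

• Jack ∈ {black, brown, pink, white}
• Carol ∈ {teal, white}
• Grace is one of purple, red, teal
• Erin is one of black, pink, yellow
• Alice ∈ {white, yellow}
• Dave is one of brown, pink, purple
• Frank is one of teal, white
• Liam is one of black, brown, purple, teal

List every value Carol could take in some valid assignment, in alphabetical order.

teal, white

The 8 variables together cover exactly {black, brown, pink, purple, red, teal, white, yellow} — 8 values for 8 variables — and red appears only in Grace's list, so Grace = red.
Frank and Carol between them cover only {teal, white} — a naked pair. Remove those values from Liam, Alice, Jack.
That leaves Alice = yellow. Eliminate yellow elsewhere: Erin.
No further eliminations apply; Carol can still be any of teal, white.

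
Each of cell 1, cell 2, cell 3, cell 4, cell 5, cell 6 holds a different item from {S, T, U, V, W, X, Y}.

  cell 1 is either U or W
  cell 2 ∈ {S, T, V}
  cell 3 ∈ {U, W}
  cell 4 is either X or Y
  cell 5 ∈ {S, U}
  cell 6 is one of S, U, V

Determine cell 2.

cell 1 and cell 3 share exactly the 2 values {U, W}; by pigeonhole those values go to them, so strike U, W from cell 5, cell 6.
cell 5's domain is down to {S}, so cell 5 = S. Strike S from cell 2, cell 6.
cell 6's domain is down to {V}, so cell 6 = V. Eliminate V elsewhere: cell 2.
So cell 2 = T.

T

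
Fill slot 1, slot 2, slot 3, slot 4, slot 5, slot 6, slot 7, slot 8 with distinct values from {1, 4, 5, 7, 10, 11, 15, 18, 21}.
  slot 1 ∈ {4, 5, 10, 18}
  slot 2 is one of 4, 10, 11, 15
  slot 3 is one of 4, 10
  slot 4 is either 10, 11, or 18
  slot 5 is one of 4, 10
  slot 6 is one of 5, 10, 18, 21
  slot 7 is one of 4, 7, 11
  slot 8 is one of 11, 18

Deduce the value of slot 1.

The 8 variables together cover exactly {4, 5, 7, 10, 11, 15, 18, 21} — 8 values for 8 variables — and 7 appears only in slot 7's list, so slot 7 = 7.
The 7 still-open variables draw from only 7 values {4, 5, 10, 11, 15, 18, 21}, so each is used; only slot 2 can be 15, hence slot 2 = 15.
The 6 still-open variables together cover exactly {4, 5, 10, 11, 18, 21} — 6 values for 6 variables — and 21 appears only in slot 6's list, so slot 6 = 21.
The 5 still-open variables together cover exactly {4, 5, 10, 11, 18} — 5 values for 5 variables — and 5 appears only in slot 1's list, so slot 1 = 5.

5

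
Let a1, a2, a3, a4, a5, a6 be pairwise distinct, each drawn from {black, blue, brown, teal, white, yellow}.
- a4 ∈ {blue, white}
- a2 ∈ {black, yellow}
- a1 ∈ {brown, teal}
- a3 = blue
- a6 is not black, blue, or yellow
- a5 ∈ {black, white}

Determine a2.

yellow

a3 has just one choice, so a3 = blue. Remove blue from a4.
a4 has just one choice, so a4 = white. Eliminate white elsewhere: a5, a6.
That leaves a5 = black. Remove black from a2.
So a2 = yellow.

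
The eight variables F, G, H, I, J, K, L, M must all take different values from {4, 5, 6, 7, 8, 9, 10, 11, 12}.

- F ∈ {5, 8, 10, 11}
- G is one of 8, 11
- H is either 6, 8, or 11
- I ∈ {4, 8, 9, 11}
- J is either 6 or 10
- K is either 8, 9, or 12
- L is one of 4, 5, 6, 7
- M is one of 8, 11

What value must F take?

5

G and M between them cover only {8, 11} — a naked pair. Remove those values from F, H, I, K.
H must be 6 (only option left). Remove 6 from J, L.
That leaves J = 10. So F can't be 10.
So F = 5.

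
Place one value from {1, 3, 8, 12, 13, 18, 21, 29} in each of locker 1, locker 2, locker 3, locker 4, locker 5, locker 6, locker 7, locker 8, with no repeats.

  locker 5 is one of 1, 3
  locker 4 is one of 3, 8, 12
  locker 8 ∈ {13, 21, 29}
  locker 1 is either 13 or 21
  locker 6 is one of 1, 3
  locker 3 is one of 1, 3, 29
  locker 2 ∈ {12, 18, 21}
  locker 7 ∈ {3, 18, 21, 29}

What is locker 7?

The 8 variables together cover exactly {1, 3, 8, 12, 13, 18, 21, 29} — 8 values for 8 variables — and 8 appears only in locker 4's list, so locker 4 = 8.
Among the 7 still-open variables, 12 fits only locker 2 (and all 7 values in {1, 3, 12, 13, 18, 21, 29} must be used), so locker 2 = 12.
Among the 6 still-open variables, 18 fits only locker 7 (and all 6 values in {1, 3, 13, 18, 21, 29} must be used), so locker 7 = 18.

18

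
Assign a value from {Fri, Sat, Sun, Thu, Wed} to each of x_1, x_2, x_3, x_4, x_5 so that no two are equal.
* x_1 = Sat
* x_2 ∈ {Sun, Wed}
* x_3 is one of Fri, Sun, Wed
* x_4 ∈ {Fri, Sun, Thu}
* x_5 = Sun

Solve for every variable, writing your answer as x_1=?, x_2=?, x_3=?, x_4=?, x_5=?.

x_1 has just one choice, so x_1 = Sat.
x_5 must be Sun (only option left). Eliminate Sun elsewhere: x_2, x_3, x_4.
That leaves x_2 = Wed. Eliminate Wed elsewhere: x_3.
x_3 must be Fri (only option left). Strike Fri from x_4.
That leaves x_4 = Thu.

x_1=Sat, x_2=Wed, x_3=Fri, x_4=Thu, x_5=Sun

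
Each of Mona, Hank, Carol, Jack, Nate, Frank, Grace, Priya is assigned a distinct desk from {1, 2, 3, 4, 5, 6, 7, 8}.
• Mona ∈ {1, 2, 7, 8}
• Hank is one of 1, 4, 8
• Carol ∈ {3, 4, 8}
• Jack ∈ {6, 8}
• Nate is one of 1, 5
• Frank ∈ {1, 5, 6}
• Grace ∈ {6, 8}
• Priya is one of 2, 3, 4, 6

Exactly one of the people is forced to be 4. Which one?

Among the 8 variables, 7 fits only Mona (and all 8 values in {1, 2, 3, 4, 5, 6, 7, 8} must be used), so Mona = 7.
The 7 still-open variables draw from only 7 values {1, 2, 3, 4, 5, 6, 8}, so each is used; only Priya can be 2, hence Priya = 2.
The 6 still-open variables together cover exactly {1, 3, 4, 5, 6, 8} — 6 values for 6 variables — and 3 appears only in Carol's list, so Carol = 3.
The 5 still-open variables draw from only 5 values {1, 4, 5, 6, 8}, so each is used; only Hank can be 4, hence Hank = 4.

Hank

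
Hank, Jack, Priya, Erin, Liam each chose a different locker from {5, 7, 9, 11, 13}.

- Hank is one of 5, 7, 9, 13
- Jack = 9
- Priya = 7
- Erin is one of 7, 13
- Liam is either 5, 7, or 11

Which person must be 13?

Jack must be 9 (only option left). Eliminate 9 elsewhere: Hank.
Priya must be 7 (only option left). Eliminate 7 elsewhere: Hank, Erin, Liam.
So 13 goes to Erin.

Erin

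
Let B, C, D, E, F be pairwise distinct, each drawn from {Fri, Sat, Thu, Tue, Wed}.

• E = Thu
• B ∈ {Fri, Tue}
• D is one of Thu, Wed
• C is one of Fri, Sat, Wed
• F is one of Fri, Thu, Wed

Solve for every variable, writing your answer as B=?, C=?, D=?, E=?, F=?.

B=Tue, C=Sat, D=Wed, E=Thu, F=Fri

E must be Thu (only option left). So D, F can't be Thu.
D must be Wed (only option left). So C, F can't be Wed.
F has just one choice, so F = Fri. So B, C can't be Fri.
That leaves B = Tue.
C's domain is down to {Sat}, so C = Sat.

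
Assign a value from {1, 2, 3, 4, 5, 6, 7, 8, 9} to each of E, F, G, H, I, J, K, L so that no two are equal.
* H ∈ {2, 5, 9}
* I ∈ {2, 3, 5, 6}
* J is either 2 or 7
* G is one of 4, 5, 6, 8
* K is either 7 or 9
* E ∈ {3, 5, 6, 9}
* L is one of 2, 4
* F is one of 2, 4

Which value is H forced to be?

5

The 8 variables together cover exactly {2, 3, 4, 5, 6, 7, 8, 9} — 8 values for 8 variables — and 8 appears only in G's list, so G = 8.
F and L between them cover only {2, 4} — a naked pair. Remove those values from H, I, J.
J must be 7 (only option left). So K can't be 7.
K's domain is down to {9}, so K = 9. So E, H can't be 9.
So H = 5.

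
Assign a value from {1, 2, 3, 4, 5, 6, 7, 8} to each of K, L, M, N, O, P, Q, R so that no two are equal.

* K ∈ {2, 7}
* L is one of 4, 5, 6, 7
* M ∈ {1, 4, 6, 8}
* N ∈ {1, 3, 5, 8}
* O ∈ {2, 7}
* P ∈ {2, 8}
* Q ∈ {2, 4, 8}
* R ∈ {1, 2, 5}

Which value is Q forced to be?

The 8 variables draw from only 8 values {1, 2, 3, 4, 5, 6, 7, 8}, so each is used; only N can be 3, hence N = 3.
The 2 variables K and O are confined to {2, 7}, which locks those values in; drop them from L, P, Q, R.
P's domain is down to {8}, so P = 8. Eliminate 8 elsewhere: M, Q.
So Q = 4.

4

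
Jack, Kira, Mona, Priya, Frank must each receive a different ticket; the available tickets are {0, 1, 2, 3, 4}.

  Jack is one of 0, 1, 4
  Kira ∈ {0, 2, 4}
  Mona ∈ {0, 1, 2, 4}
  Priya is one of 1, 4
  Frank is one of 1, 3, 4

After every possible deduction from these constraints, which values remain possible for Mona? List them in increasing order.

0, 1, 2, 4

The 5 variables draw from only 5 values {0, 1, 2, 3, 4}, so each is used; only Frank can be 3, hence Frank = 3.
No further eliminations apply; Mona can still be any of 0, 1, 2, 4.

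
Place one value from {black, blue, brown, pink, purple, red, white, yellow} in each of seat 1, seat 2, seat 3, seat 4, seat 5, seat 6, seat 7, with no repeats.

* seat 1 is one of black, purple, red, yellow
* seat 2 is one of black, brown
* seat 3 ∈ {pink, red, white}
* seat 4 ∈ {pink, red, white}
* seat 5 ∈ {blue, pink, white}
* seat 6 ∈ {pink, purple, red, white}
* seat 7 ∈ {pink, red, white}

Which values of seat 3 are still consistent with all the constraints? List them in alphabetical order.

pink, red, white

seat 3, seat 4, seat 7 share exactly the 3 values {pink, red, white}; by pigeonhole those values go to them, so strike pink, red, white from seat 1, seat 5, seat 6.
seat 5 has just one choice, so seat 5 = blue.
seat 6 has just one choice, so seat 6 = purple. Strike purple from seat 1.
No further eliminations apply; seat 3 can still be any of pink, red, white.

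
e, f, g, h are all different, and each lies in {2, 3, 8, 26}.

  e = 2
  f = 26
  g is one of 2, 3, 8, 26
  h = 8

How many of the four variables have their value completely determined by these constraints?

4

e has just one choice, so e = 2. Remove 2 from g.
That leaves f = 26. Remove 26 from g.
h's domain is down to {8}, so h = 8. Strike 8 from g.
g must be 3 (only option left).
Every variable is fixed: e=2, f=26, g=3, h=8. That makes 4.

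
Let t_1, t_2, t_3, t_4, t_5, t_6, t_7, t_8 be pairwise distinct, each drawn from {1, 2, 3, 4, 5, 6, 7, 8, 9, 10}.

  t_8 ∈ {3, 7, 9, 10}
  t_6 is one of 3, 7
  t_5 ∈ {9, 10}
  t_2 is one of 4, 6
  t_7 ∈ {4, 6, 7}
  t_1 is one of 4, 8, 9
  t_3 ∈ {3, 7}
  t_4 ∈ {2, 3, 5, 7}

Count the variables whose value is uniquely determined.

t_3 and t_6 between them cover only {3, 7} — a naked pair. Remove those values from t_4, t_7, t_8.
The 2 variables t_2 and t_7 are confined to {4, 6}, which locks those values in; drop them from t_1.
t_5 and t_8 share exactly the 2 values {9, 10}; by pigeonhole those values go to them, so strike 9, 10 from t_1.
t_1 has just one choice, so t_1 = 8.
Determined: t_1=8. The other variables each still have more than one consistent value. That makes 1.

1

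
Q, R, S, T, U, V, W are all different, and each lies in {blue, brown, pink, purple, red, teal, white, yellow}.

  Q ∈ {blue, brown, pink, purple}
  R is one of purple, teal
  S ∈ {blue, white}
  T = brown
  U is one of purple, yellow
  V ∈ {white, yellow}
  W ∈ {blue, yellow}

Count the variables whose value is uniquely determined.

T has just one choice, so T = brown. Eliminate brown elsewhere: Q.
Among the 6 still-open variables, pink fits only Q (and all 6 values in {blue, pink, purple, teal, white, yellow} must be used), so Q = pink.
The 5 still-open variables together cover exactly {blue, purple, teal, white, yellow} — 5 values for 5 variables — and teal appears only in R's list, so R = teal.
Among the 4 still-open variables, purple fits only U (and all 4 values in {blue, purple, white, yellow} must be used), so U = purple.
Determined: Q=pink, R=teal, T=brown, U=purple. The other variables each still have more than one consistent value. That makes 4.

4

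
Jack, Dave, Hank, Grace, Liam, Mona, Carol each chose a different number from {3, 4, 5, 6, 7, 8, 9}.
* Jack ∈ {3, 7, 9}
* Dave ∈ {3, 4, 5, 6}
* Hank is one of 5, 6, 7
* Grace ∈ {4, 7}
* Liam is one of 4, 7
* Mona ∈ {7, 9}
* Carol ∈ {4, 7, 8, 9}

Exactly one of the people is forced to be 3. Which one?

Jack

The 7 variables draw from only 7 values {3, 4, 5, 6, 7, 8, 9}, so each is used; only Carol can be 8, hence Carol = 8.
The 2 variables Grace and Liam are confined to {4, 7}, which locks those values in; drop them from Jack, Dave, Hank, Mona.
Mona must be 9 (only option left). Eliminate 9 elsewhere: Jack.
So 3 goes to Jack.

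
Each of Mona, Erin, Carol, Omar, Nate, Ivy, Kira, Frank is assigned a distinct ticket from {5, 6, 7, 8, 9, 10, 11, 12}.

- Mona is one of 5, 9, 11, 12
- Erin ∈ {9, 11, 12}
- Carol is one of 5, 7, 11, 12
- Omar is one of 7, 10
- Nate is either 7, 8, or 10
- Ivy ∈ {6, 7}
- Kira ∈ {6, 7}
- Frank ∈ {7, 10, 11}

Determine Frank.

The 8 variables together cover exactly {5, 6, 7, 8, 9, 10, 11, 12} — 8 values for 8 variables — and 8 appears only in Nate's list, so Nate = 8.
The 2 variables Ivy and Kira are confined to {6, 7}, which locks those values in; drop them from Carol, Omar, Frank.
Omar has just one choice, so Omar = 10. Remove 10 from Frank.
So Frank = 11.

11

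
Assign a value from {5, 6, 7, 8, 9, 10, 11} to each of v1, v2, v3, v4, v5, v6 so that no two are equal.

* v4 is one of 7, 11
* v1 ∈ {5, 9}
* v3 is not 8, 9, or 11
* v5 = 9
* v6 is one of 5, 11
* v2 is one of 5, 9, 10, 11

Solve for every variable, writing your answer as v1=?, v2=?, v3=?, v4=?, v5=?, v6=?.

v5 must be 9 (only option left). Eliminate 9 elsewhere: v1, v2.
v1's domain is down to {5}, so v1 = 5. Strike 5 from v2, v3, v6.
v6's domain is down to {11}, so v6 = 11. So v2, v4 can't be 11.
v2 must be 10 (only option left). So v3 can't be 10.
That leaves v4 = 7. Remove 7 from v3.
v3 must be 6 (only option left).

v1=5, v2=10, v3=6, v4=7, v5=9, v6=11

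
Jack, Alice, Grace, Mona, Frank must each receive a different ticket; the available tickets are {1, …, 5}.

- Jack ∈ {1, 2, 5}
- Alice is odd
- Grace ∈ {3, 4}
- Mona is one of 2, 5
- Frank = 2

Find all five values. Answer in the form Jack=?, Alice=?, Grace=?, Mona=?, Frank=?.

Frank has just one choice, so Frank = 2. Remove 2 from Jack, Mona.
Mona's domain is down to {5}, so Mona = 5. Remove 5 from Jack, Alice.
Jack's domain is down to {1}, so Jack = 1. Remove 1 from Alice.
Alice has just one choice, so Alice = 3. Strike 3 from Grace.
Grace must be 4 (only option left).

Jack=1, Alice=3, Grace=4, Mona=5, Frank=2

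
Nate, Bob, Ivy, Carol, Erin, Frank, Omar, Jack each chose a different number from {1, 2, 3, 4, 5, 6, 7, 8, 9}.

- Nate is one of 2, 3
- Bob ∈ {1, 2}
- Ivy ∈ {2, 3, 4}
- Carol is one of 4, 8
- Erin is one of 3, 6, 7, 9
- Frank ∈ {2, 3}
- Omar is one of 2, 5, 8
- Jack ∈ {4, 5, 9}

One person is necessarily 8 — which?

Carol

The 2 variables Nate and Frank are confined to {2, 3}, which locks those values in; drop them from Bob, Ivy, Erin, Omar.
Bob has just one choice, so Bob = 1.
Ivy has just one choice, so Ivy = 4. Remove 4 from Carol, Jack.
So 8 goes to Carol.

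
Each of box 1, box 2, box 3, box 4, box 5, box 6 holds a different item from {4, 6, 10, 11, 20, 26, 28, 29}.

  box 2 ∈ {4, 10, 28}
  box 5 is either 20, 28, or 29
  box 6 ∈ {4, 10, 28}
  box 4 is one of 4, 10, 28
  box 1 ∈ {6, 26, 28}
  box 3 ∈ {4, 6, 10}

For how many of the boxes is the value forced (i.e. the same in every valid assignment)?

box 2, box 4, box 6 between them cover only {4, 10, 28} — a naked triple. Remove those values from box 1, box 3, box 5.
That leaves box 3 = 6. Strike 6 from box 1.
box 1 must be 26 (only option left).
Determined: box 1=26, box 3=6. The other boxes each still have more than one consistent value. That makes 2.

2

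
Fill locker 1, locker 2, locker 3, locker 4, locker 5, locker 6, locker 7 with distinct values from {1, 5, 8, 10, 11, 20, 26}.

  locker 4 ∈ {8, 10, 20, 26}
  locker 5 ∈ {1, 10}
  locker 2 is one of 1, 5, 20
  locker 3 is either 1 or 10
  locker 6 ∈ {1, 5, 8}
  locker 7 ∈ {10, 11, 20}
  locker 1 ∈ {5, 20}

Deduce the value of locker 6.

8

The 7 variables draw from only 7 values {1, 5, 8, 10, 11, 20, 26}, so each is used; only locker 7 can be 11, hence locker 7 = 11.
The 6 still-open variables together cover exactly {1, 5, 8, 10, 20, 26} — 6 values for 6 variables — and 26 appears only in locker 4's list, so locker 4 = 26.
The 5 still-open variables together cover exactly {1, 5, 8, 10, 20} — 5 values for 5 variables — and 8 appears only in locker 6's list, so locker 6 = 8.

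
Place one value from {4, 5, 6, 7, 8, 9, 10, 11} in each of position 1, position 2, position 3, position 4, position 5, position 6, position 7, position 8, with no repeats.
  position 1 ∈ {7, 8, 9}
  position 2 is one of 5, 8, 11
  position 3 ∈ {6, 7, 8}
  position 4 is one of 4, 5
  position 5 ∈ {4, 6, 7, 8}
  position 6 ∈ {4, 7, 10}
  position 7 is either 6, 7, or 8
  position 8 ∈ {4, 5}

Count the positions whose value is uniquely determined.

The 8 variables draw from only 8 values {4, 5, 6, 7, 8, 9, 10, 11}, so each is used; only position 1 can be 9, hence position 1 = 9.
The 7 still-open variables draw from only 7 values {4, 5, 6, 7, 8, 10, 11}, so each is used; only position 6 can be 10, hence position 6 = 10.
The 6 still-open variables together cover exactly {4, 5, 6, 7, 8, 11} — 6 values for 6 variables — and 11 appears only in position 2's list, so position 2 = 11.
position 4 and position 8 share exactly the 2 values {4, 5}; by pigeonhole those values go to them, so strike 4, 5 from position 5.
Determined: position 1=9, position 2=11, position 6=10. The other positions each still have more than one consistent value. That makes 3.

3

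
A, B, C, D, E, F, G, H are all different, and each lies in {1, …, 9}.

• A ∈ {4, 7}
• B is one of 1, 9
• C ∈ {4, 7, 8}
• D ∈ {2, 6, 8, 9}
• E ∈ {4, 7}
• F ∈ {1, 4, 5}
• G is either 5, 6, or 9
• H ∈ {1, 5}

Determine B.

The 8 variables draw from only 8 values {1, 2, 4, 5, 6, 7, 8, 9}, so each is used; only D can be 2, hence D = 2.
The 7 still-open variables draw from only 7 values {1, 4, 5, 6, 7, 8, 9}, so each is used; only G can be 6, hence G = 6.
The 6 still-open variables draw from only 6 values {1, 4, 5, 7, 8, 9}, so each is used; only C can be 8, hence C = 8.
The 5 still-open variables together cover exactly {1, 4, 5, 7, 9} — 5 values for 5 variables — and 9 appears only in B's list, so B = 9.

9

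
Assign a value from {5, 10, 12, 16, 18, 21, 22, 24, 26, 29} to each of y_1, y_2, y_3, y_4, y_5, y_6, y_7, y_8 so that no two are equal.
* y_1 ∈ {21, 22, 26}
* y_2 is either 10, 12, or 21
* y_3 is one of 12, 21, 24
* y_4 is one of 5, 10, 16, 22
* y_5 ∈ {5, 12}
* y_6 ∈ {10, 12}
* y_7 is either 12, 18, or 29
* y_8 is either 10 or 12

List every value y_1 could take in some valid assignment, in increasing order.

22, 26

y_6 and y_8 between them cover only {10, 12} — a naked pair. Remove those values from y_2, y_3, y_4, y_5, y_7.
y_2 must be 21 (only option left). Remove 21 from y_1, y_3.
y_3 must be 24 (only option left).
y_5's domain is down to {5}, so y_5 = 5. So y_4 can't be 5.
No further eliminations apply; y_1 can still be any of 22, 26.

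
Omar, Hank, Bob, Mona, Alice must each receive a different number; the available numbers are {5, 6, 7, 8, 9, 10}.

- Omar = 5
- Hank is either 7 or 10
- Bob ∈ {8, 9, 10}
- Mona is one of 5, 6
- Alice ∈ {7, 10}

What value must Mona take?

6

Omar has just one choice, so Omar = 5. So Mona can't be 5.
So Mona = 6.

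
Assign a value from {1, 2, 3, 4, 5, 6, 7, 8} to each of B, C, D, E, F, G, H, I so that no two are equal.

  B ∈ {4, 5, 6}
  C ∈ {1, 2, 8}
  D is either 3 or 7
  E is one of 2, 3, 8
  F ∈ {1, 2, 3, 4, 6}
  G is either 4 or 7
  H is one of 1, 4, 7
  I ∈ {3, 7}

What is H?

1

Among the 8 variables, 5 fits only B (and all 8 values in {1, 2, 3, 4, 5, 6, 7, 8} must be used), so B = 5.
The 7 still-open variables together cover exactly {1, 2, 3, 4, 6, 7, 8} — 7 values for 7 variables — and 6 appears only in F's list, so F = 6.
D and I share exactly the 2 values {3, 7}; by pigeonhole those values go to them, so strike 3, 7 from E, G, H.
G must be 4 (only option left). Strike 4 from H.
So H = 1.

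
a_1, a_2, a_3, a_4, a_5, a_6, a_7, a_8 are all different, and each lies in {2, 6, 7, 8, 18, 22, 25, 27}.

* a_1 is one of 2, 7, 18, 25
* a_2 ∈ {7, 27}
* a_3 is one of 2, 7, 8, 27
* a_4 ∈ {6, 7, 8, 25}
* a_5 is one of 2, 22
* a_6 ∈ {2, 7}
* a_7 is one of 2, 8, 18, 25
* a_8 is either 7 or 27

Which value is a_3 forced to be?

8

The 8 variables draw from only 8 values {2, 6, 7, 8, 18, 22, 25, 27}, so each is used; only a_4 can be 6, hence a_4 = 6.
The 7 still-open variables draw from only 7 values {2, 7, 8, 18, 22, 25, 27}, so each is used; only a_5 can be 22, hence a_5 = 22.
The 2 variables a_2 and a_8 are confined to {7, 27}, which locks those values in; drop them from a_1, a_3, a_6.
a_6 must be 2 (only option left). Remove 2 from a_1, a_3, a_7.
So a_3 = 8.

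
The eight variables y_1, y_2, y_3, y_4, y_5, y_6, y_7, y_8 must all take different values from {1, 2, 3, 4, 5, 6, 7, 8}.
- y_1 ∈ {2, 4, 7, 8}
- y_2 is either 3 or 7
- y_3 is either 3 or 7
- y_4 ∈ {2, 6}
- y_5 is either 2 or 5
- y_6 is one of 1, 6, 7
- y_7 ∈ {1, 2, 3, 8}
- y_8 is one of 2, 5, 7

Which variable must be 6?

y_4

The 8 variables draw from only 8 values {1, 2, 3, 4, 5, 6, 7, 8}, so each is used; only y_1 can be 4, hence y_1 = 4.
Among the 7 still-open variables, 8 fits only y_7 (and all 7 values in {1, 2, 3, 5, 6, 7, 8} must be used), so y_7 = 8.
The 6 still-open variables together cover exactly {1, 2, 3, 5, 6, 7} — 6 values for 6 variables — and 1 appears only in y_6's list, so y_6 = 1.
The 5 still-open variables draw from only 5 values {2, 3, 5, 6, 7}, so each is used; only y_4 can be 6, hence y_4 = 6.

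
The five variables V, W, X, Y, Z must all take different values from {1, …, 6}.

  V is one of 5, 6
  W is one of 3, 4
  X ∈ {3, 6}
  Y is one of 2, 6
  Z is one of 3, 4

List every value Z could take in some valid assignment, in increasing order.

3, 4

The 5 variables draw from only 5 values {2, 3, 4, 5, 6}, so each is used; only Y can be 2, hence Y = 2.
The 4 still-open variables together cover exactly {3, 4, 5, 6} — 4 values for 4 variables — and 5 appears only in V's list, so V = 5.
The 3 still-open variables draw from only 3 values {3, 4, 6}, so each is used; only X can be 6, hence X = 6.
No further eliminations apply; Z can still be any of 3, 4.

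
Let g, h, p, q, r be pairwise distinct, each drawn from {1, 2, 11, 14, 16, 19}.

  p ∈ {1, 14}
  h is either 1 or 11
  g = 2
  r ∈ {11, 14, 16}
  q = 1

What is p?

14

g's domain is down to {2}, so g = 2.
q's domain is down to {1}, so q = 1. So h, p can't be 1.
So p = 14.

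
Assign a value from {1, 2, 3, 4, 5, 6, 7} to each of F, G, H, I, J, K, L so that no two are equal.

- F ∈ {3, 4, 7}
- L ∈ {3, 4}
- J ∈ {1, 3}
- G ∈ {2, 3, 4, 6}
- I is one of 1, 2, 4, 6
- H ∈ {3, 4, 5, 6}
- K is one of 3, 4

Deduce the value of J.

Among the 7 variables, 5 fits only H (and all 7 values in {1, 2, 3, 4, 5, 6, 7} must be used), so H = 5.
The 6 still-open variables together cover exactly {1, 2, 3, 4, 6, 7} — 6 values for 6 variables — and 7 appears only in F's list, so F = 7.
K and L between them cover only {3, 4} — a naked pair. Remove those values from G, I, J.
So J = 1.

1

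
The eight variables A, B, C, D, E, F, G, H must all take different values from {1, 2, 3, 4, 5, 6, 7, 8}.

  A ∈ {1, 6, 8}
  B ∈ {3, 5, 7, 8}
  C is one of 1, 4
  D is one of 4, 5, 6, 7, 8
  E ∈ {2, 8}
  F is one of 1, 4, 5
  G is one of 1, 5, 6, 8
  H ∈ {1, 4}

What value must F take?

5

The 8 variables together cover exactly {1, 2, 3, 4, 5, 6, 7, 8} — 8 values for 8 variables — and 2 appears only in E's list, so E = 2.
The 7 still-open variables together cover exactly {1, 3, 4, 5, 6, 7, 8} — 7 values for 7 variables — and 3 appears only in B's list, so B = 3.
The 6 still-open variables draw from only 6 values {1, 4, 5, 6, 7, 8}, so each is used; only D can be 7, hence D = 7.
The 2 variables C and H are confined to {1, 4}, which locks those values in; drop them from A, F, G.
So F = 5.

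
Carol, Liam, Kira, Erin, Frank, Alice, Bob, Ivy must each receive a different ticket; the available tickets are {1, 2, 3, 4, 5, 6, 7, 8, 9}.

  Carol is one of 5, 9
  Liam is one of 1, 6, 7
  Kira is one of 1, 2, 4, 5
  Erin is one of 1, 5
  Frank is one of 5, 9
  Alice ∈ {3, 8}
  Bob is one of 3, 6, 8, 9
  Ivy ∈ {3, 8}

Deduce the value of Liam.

Carol and Frank between them cover only {5, 9} — a naked pair. Remove those values from Kira, Erin, Bob.
Erin's domain is down to {1}, so Erin = 1. Strike 1 from Liam, Kira.
Alice and Ivy share exactly the 2 values {3, 8}; by pigeonhole those values go to them, so strike 3, 8 from Bob.
Bob must be 6 (only option left). Eliminate 6 elsewhere: Liam.
So Liam = 7.

7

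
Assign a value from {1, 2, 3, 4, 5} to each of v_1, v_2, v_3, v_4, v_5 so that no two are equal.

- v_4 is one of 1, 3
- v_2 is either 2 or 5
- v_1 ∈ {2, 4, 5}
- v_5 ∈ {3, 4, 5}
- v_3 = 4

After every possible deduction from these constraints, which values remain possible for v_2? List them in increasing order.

v_3 has just one choice, so v_3 = 4. So v_1, v_5 can't be 4.
Among the 4 still-open variables, 1 fits only v_4 (and all 4 values in {1, 2, 3, 5} must be used), so v_4 = 1.
The 3 still-open variables draw from only 3 values {2, 3, 5}, so each is used; only v_5 can be 3, hence v_5 = 3.
No further eliminations apply; v_2 can still be any of 2, 5.

2, 5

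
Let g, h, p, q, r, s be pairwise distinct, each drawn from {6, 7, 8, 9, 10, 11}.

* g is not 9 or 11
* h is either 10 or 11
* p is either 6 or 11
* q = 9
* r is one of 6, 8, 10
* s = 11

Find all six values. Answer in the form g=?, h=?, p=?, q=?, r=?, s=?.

g=7, h=10, p=6, q=9, r=8, s=11

q must be 9 (only option left).
That leaves s = 11. So h, p can't be 11.
h has just one choice, so h = 10. Remove 10 from g, r.
That leaves p = 6. Strike 6 from g, r.
r has just one choice, so r = 8. Remove 8 from g.
g has just one choice, so g = 7.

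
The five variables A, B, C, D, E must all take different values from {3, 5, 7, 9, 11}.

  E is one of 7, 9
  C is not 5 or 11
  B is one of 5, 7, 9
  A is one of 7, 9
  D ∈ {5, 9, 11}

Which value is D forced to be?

11

The 5 variables together cover exactly {3, 5, 7, 9, 11} — 5 values for 5 variables — and 3 appears only in C's list, so C = 3.
Among the 4 still-open variables, 11 fits only D (and all 4 values in {5, 7, 9, 11} must be used), so D = 11.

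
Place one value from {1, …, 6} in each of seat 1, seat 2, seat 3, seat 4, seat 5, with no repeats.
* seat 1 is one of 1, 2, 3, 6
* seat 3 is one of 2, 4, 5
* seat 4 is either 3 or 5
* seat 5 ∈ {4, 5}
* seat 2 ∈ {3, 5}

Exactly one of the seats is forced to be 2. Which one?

seat 3

seat 2 and seat 4 between them cover only {3, 5} — a naked pair. Remove those values from seat 1, seat 3, seat 5.
seat 5's domain is down to {4}, so seat 5 = 4. Strike 4 from seat 3.
So 2 goes to seat 3.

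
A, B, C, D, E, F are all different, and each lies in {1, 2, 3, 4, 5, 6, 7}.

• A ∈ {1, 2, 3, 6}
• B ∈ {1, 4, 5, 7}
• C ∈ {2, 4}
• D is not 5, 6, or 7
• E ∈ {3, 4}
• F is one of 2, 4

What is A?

The 2 variables C and F are confined to {2, 4}, which locks those values in; drop them from A, B, D, E.
E's domain is down to {3}, so E = 3. Strike 3 from A, D.
D must be 1 (only option left). Remove 1 from A, B.
So A = 6.

6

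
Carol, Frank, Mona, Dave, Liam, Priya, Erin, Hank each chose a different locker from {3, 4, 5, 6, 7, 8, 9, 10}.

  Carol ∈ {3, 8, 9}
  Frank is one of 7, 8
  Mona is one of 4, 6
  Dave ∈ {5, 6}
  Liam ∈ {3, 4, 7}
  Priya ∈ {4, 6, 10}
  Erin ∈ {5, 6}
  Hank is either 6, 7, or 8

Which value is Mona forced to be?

4

The 8 variables draw from only 8 values {3, 4, 5, 6, 7, 8, 9, 10}, so each is used; only Carol can be 9, hence Carol = 9.
Among the 7 still-open variables, 3 fits only Liam (and all 7 values in {3, 4, 5, 6, 7, 8, 10} must be used), so Liam = 3.
Among the 6 still-open variables, 10 fits only Priya (and all 6 values in {4, 5, 6, 7, 8, 10} must be used), so Priya = 10.
Among the 5 still-open variables, 4 fits only Mona (and all 5 values in {4, 5, 6, 7, 8} must be used), so Mona = 4.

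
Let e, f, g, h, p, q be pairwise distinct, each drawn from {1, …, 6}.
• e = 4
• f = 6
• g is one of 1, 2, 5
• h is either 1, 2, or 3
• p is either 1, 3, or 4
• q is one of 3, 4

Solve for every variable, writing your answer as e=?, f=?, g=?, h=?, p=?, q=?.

e has just one choice, so e = 4. Eliminate 4 elsewhere: p, q.
f has just one choice, so f = 6.
q has just one choice, so q = 3. Strike 3 from h, p.
p has just one choice, so p = 1. Eliminate 1 elsewhere: g, h.
That leaves h = 2. Remove 2 from g.
g must be 5 (only option left).

e=4, f=6, g=5, h=2, p=1, q=3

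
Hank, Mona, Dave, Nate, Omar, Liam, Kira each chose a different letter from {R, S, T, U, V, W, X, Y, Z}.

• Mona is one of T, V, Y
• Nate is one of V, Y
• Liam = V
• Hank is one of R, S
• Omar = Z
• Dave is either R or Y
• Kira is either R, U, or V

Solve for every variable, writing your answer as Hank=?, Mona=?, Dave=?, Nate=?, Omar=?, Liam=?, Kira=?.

Omar must be Z (only option left).
Liam must be V (only option left). Eliminate V elsewhere: Mona, Nate, Kira.
That leaves Nate = Y. So Mona, Dave can't be Y.
Mona has just one choice, so Mona = T.
That leaves Dave = R. Eliminate R elsewhere: Hank, Kira.
Kira must be U (only option left).
Hank has just one choice, so Hank = S.

Hank=S, Mona=T, Dave=R, Nate=Y, Omar=Z, Liam=V, Kira=U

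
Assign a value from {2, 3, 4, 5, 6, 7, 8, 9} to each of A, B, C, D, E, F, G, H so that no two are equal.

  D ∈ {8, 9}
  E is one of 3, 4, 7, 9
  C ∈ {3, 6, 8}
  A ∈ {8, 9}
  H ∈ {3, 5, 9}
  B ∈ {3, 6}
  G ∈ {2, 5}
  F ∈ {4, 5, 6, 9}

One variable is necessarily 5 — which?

H

The 8 variables draw from only 8 values {2, 3, 4, 5, 6, 7, 8, 9}, so each is used; only G can be 2, hence G = 2.
The 7 still-open variables draw from only 7 values {3, 4, 5, 6, 7, 8, 9}, so each is used; only E can be 7, hence E = 7.
The 6 still-open variables draw from only 6 values {3, 4, 5, 6, 8, 9}, so each is used; only F can be 4, hence F = 4.
The 5 still-open variables together cover exactly {3, 5, 6, 8, 9} — 5 values for 5 variables — and 5 appears only in H's list, so H = 5.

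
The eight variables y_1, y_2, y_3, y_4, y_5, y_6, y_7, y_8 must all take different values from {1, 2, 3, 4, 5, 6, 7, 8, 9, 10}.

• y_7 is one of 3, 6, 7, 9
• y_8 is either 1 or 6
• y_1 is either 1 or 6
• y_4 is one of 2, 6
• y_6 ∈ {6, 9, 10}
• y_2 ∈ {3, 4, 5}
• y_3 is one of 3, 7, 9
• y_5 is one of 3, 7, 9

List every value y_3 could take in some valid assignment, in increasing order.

3, 7, 9

y_1 and y_8 share exactly the 2 values {1, 6}; by pigeonhole those values go to them, so strike 1, 6 from y_4, y_6, y_7.
y_4's domain is down to {2}, so y_4 = 2.
y_3, y_5, y_7 share exactly the 3 values {3, 7, 9}; by pigeonhole those values go to them, so strike 3, 7, 9 from y_2, y_6.
That leaves y_6 = 10.
No further eliminations apply; y_3 can still be any of 3, 7, 9.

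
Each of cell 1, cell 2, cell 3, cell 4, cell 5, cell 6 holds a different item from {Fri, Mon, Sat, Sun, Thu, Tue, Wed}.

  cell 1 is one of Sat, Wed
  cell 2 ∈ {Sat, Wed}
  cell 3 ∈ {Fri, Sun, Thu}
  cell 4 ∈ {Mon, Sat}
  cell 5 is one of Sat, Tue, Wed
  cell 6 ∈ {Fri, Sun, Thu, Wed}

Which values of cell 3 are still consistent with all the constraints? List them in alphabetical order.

The 2 variables cell 1 and cell 2 are confined to {Sat, Wed}, which locks those values in; drop them from cell 4, cell 5, cell 6.
cell 4 must be Mon (only option left).
cell 5 has just one choice, so cell 5 = Tue.
No further eliminations apply; cell 3 can still be any of Fri, Sun, Thu.

Fri, Sun, Thu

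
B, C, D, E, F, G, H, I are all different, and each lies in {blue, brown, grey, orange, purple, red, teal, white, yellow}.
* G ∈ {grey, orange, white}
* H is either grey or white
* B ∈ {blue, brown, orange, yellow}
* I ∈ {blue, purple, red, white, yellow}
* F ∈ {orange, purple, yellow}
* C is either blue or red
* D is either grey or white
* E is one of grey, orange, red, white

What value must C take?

Among the 8 variables, brown fits only B (and all 8 values in {blue, brown, grey, orange, purple, red, white, yellow} must be used), so B = brown.
The 2 variables D and H are confined to {grey, white}, which locks those values in; drop them from E, G, I.
G's domain is down to {orange}, so G = orange. So E, F can't be orange.
E's domain is down to {red}, so E = red. Remove red from C, I.
So C = blue.

blue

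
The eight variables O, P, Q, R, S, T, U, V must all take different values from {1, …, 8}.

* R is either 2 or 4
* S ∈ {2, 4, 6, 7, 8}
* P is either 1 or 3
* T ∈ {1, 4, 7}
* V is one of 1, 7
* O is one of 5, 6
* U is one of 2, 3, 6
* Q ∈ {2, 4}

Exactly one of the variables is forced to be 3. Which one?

The 8 variables draw from only 8 values {1, 2, 3, 4, 5, 6, 7, 8}, so each is used; only O can be 5, hence O = 5.
The 7 still-open variables together cover exactly {1, 2, 3, 4, 6, 7, 8} — 7 values for 7 variables — and 8 appears only in S's list, so S = 8.
The 6 still-open variables draw from only 6 values {1, 2, 3, 4, 6, 7}, so each is used; only U can be 6, hence U = 6.
The 5 still-open variables draw from only 5 values {1, 2, 3, 4, 7}, so each is used; only P can be 3, hence P = 3.

P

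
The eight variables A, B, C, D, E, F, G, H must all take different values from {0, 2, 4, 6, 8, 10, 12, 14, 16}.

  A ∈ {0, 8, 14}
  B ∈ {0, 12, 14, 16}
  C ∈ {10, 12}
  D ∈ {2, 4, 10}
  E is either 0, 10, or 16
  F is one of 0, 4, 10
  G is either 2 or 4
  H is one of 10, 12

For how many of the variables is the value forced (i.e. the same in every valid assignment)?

4

The 8 variables together cover exactly {0, 2, 4, 8, 10, 12, 14, 16} — 8 values for 8 variables — and 8 appears only in A's list, so A = 8.
The 7 still-open variables draw from only 7 values {0, 2, 4, 10, 12, 14, 16}, so each is used; only B can be 14, hence B = 14.
The 6 still-open variables draw from only 6 values {0, 2, 4, 10, 12, 16}, so each is used; only E can be 16, hence E = 16.
The 5 still-open variables together cover exactly {0, 2, 4, 10, 12} — 5 values for 5 variables — and 0 appears only in F's list, so F = 0.
The 2 variables C and H are confined to {10, 12}, which locks those values in; drop them from D.
Determined: A=8, B=14, E=16, F=0. The other variables each still have more than one consistent value. That makes 4.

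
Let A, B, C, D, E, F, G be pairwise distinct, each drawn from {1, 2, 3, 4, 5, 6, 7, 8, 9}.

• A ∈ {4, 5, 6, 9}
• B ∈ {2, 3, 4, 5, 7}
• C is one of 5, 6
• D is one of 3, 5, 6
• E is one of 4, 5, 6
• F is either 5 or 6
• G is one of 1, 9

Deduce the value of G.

C and F share exactly the 2 values {5, 6}; by pigeonhole those values go to them, so strike 5, 6 from A, B, D, E.
D must be 3 (only option left). Eliminate 3 elsewhere: B.
E must be 4 (only option left). Strike 4 from A, B.
That leaves A = 9. So G can't be 9.
So G = 1.

1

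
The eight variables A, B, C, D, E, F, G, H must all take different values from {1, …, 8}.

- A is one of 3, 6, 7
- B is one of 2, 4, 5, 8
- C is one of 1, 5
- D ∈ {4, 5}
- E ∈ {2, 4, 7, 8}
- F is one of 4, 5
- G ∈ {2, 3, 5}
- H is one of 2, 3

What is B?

The 8 variables together cover exactly {1, 2, 3, 4, 5, 6, 7, 8} — 8 values for 8 variables — and 1 appears only in C's list, so C = 1.
The 7 still-open variables draw from only 7 values {2, 3, 4, 5, 6, 7, 8}, so each is used; only A can be 6, hence A = 6.
The 6 still-open variables draw from only 6 values {2, 3, 4, 5, 7, 8}, so each is used; only E can be 7, hence E = 7.
The 5 still-open variables draw from only 5 values {2, 3, 4, 5, 8}, so each is used; only B can be 8, hence B = 8.

8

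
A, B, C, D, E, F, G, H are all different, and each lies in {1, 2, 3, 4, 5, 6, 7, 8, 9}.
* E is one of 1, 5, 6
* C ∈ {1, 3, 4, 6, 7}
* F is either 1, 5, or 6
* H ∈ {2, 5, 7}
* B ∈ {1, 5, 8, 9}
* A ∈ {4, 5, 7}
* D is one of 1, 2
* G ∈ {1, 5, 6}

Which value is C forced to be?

E, F, G share exactly the 3 values {1, 5, 6}; by pigeonhole those values go to them, so strike 1, 5, 6 from A, B, C, D, H.
D has just one choice, so D = 2. So H can't be 2.
H must be 7 (only option left). Strike 7 from A, C.
A has just one choice, so A = 4. Eliminate 4 elsewhere: C.
So C = 3.

3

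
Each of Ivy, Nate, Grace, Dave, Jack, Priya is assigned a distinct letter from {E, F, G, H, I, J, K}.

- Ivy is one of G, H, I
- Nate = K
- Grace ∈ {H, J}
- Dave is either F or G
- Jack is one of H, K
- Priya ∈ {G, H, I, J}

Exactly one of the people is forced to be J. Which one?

Nate has just one choice, so Nate = K. Remove K from Jack.
Jack must be H (only option left). Remove H from Ivy, Grace, Priya.
So J goes to Grace.

Grace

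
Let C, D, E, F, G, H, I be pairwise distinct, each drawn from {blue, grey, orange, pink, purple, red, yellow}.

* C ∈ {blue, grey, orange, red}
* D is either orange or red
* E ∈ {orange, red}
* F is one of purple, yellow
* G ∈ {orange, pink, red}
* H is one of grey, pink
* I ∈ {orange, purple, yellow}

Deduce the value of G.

pink

The 7 variables together cover exactly {blue, grey, orange, pink, purple, red, yellow} — 7 values for 7 variables — and blue appears only in C's list, so C = blue.
The 6 still-open variables together cover exactly {grey, orange, pink, purple, red, yellow} — 6 values for 6 variables — and grey appears only in H's list, so H = grey.
The 5 still-open variables draw from only 5 values {orange, pink, purple, red, yellow}, so each is used; only G can be pink, hence G = pink.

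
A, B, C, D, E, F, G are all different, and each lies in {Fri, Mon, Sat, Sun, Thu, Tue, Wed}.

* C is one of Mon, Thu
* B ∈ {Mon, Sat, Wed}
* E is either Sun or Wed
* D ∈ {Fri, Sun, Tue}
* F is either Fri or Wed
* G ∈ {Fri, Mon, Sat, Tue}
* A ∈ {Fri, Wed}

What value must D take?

Tue

Among the 7 variables, Thu fits only C (and all 7 values in {Fri, Mon, Sat, Sun, Thu, Tue, Wed} must be used), so C = Thu.
A and F between them cover only {Fri, Wed} — a naked pair. Remove those values from B, D, E, G.
E must be Sun (only option left). Eliminate Sun elsewhere: D.
So D = Tue.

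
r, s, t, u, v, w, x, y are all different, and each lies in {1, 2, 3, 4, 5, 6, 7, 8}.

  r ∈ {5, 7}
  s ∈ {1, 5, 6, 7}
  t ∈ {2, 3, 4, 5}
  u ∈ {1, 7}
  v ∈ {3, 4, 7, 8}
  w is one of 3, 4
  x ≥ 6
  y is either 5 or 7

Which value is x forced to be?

The 8 variables draw from only 8 values {1, 2, 3, 4, 5, 6, 7, 8}, so each is used; only t can be 2, hence t = 2.
r and y between them cover only {5, 7} — a naked pair. Remove those values from s, u, v, x.
u must be 1 (only option left). Eliminate 1 elsewhere: s.
s must be 6 (only option left). Eliminate 6 elsewhere: x.
So x = 8.

8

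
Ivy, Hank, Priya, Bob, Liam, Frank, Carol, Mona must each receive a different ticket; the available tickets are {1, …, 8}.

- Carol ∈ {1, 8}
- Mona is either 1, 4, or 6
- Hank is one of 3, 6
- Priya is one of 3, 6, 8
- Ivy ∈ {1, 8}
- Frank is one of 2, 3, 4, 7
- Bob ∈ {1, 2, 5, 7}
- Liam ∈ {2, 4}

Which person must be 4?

Mona

Among the 8 variables, 5 fits only Bob (and all 8 values in {1, 2, 3, 4, 5, 6, 7, 8} must be used), so Bob = 5.
The 7 still-open variables draw from only 7 values {1, 2, 3, 4, 6, 7, 8}, so each is used; only Frank can be 7, hence Frank = 7.
Among the 6 still-open variables, 2 fits only Liam (and all 6 values in {1, 2, 3, 4, 6, 8} must be used), so Liam = 2.
Among the 5 still-open variables, 4 fits only Mona (and all 5 values in {1, 3, 4, 6, 8} must be used), so Mona = 4.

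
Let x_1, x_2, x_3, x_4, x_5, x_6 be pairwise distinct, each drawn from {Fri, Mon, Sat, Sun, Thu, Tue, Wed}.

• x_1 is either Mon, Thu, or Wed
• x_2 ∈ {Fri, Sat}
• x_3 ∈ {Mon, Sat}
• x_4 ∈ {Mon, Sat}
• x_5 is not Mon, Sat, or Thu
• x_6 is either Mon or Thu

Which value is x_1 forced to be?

x_3 and x_4 between them cover only {Mon, Sat} — a naked pair. Remove those values from x_1, x_2, x_6.
That leaves x_2 = Fri. Remove Fri from x_5.
x_6 must be Thu (only option left). So x_1 can't be Thu.
So x_1 = Wed.

Wed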